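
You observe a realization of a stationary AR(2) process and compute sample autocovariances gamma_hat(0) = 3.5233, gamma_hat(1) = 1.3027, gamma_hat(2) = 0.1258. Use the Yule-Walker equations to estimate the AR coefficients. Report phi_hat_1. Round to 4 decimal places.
\hat\phi_{1} = 0.4130

The Yule-Walker equations for an AR(p) process read, in matrix form,
  Gamma_p phi = r_p,   with   (Gamma_p)_{ij} = gamma(|i - j|),
                       (r_p)_i = gamma(i),   i,j = 1..p.
Substitute the sample gammas (Toeplitz matrix and right-hand side of size 2):
  Gamma_p = [[3.5233, 1.3027], [1.3027, 3.5233]]
  r_p     = [1.3027, 0.1258]
Written out:
  3.5233 phi_1 + 1.3027 phi_2 = 1.3027
  1.3027 phi_1 + 3.5233 phi_2 = 0.1258
Solve by Cramer's rule:
  det = gamma(0)^2 - gamma(1)^2 = (3.5233)^2 - (1.3027)^2 = 12.41364289 - 1.69702729 = 10.7166156
  phi_hat_1 = [gamma(1) gamma(0) - gamma(1) gamma(2)] / det = [(1.3027)(3.5233) - (1.3027)(0.1258)] / 10.7166156 = 4.42592325 / 10.7166156 = 0.413
  phi_hat_2 = [gamma(0) gamma(2) - gamma(1)^2] / det = [(3.5233)(0.1258) - (1.3027)^2] / 10.7166156 = -1.25379615 / 10.7166156 = -0.117
So phi_hat = [0.4130, -0.1170].
Therefore phi_hat_1 = 0.4130.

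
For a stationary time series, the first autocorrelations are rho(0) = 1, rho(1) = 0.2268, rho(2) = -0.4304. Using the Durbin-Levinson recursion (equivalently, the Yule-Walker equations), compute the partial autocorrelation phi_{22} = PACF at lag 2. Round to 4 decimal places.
\phi_{22} = -0.5080

The PACF at lag k is phi_{kk}, the last component of the solution
to the Yule-Walker system G_k phi = r_k where
  (G_k)_{ij} = rho(|i - j|), (r_k)_i = rho(i), i,j = 1..k.
Equivalently, Durbin-Levinson gives phi_{kk} iteratively:
  phi_{11} = rho(1)
  phi_{kk} = [rho(k) - sum_{j=1..k-1} phi_{k-1,j} rho(k-j)]
            / [1 - sum_{j=1..k-1} phi_{k-1,j} rho(j)],
  phi_{k,j} = phi_{k-1,j} - phi_{kk} phi_{k-1,k-j},  j = 1..k-1.
Step k = 1:
  phi_11 = rho(1) = 0.2268.
Step k = 2:
  phi_22 = [rho(2) - phi_11 rho(1)] / [1 - phi_11 rho(1)] = [-0.4304 - (0.2268)(0.2268)] / [1 - (0.2268)(0.2268)]
         = -0.48183824 / 0.94856176 = -0.508.
Therefore phi_{22} = -0.5080.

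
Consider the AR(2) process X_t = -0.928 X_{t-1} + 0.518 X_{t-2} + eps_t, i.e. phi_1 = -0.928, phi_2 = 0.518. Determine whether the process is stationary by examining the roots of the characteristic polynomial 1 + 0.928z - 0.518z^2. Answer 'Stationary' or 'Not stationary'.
\text{Not stationary}

The AR(p) characteristic polynomial is P(z) = 1 + 0.928z - 0.518z^2.
Stationarity requires all roots to lie outside the unit circle, i.e. |z| > 1 for every root.
Set 1 + (0.928) z + (-0.518) z^2 = 0, i.e. a z^2 + b z + c = 0 with a = -0.518, b = 0.928, c = 1.
Discriminant D = b^2 - 4ac = (0.928)^2 - 4*(-0.518)*1 = 0.861184 - (-2.072) = 2.933184.
D >= 0, so the roots are real: z = (-b +/- sqrt(D)) / (2a) = (-0.928 +/- 1.712654) / (-1.036).
  z_1 = (-0.928 + 1.712654) / (-1.036) = -0.7574,   |z_1| = 0.7574.
  z_2 = (-0.928 - 1.712654) / (-1.036) = 2.5489,   |z_2| = 2.5489.
Moduli of all roots: 0.7574, 2.5489.
All moduli strictly greater than 1? No.
Verdict: Not stationary.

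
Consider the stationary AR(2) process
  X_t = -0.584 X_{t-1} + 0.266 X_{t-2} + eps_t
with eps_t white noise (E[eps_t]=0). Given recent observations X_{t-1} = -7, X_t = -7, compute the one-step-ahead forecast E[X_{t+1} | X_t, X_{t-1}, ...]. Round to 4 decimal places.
E[X_{t+1} \mid \mathcal F_t] = 2.2260

For an AR(p) model X_t = c + sum_i phi_i X_{t-i} + eps_t, the
one-step-ahead conditional mean is
  E[X_{t+1} | X_t, ...] = c + sum_i phi_i X_{t+1-i}.
Substitute known values:
  E[X_{t+1} | ...] = (-0.584) * (-7) + (0.266) * (-7)
                   = 2.2260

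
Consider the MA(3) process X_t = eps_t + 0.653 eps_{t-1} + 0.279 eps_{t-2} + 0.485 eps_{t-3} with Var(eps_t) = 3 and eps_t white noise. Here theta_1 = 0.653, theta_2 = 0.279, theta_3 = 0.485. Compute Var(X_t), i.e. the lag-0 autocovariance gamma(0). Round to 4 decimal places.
\gamma(0) = 5.2184

For an MA(q) process X_t = eps_t + sum_i theta_i eps_{t-i} with
Var(eps_t) = sigma^2, the variance is
  gamma(0) = sigma^2 * (1 + sum_i theta_i^2).
  sum_i theta_i^2 = (0.653)^2 + (0.279)^2 + (0.485)^2 = 0.426409 + 0.077841 + 0.235225 = 0.739475.
  gamma(0) = 3 * (1 + 0.739475) = 3 * 1.739475 = 5.218425, which rounds to 5.2184.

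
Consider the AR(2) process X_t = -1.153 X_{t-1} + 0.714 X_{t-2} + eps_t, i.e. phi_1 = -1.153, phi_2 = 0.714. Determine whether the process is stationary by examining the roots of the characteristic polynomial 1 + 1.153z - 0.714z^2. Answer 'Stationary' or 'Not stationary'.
\text{Not stationary}

The AR(p) characteristic polynomial is P(z) = 1 + 1.153z - 0.714z^2.
Stationarity requires all roots to lie outside the unit circle, i.e. |z| > 1 for every root.
Set 1 + (1.153) z + (-0.714) z^2 = 0, i.e. a z^2 + b z + c = 0 with a = -0.714, b = 1.153, c = 1.
Discriminant D = b^2 - 4ac = (1.153)^2 - 4*(-0.714)*1 = 1.329409 - (-2.856) = 4.185409.
D >= 0, so the roots are real: z = (-b +/- sqrt(D)) / (2a) = (-1.153 +/- 2.045827) / (-1.428).
  z_1 = (-1.153 + 2.045827) / (-1.428) = -0.6252,   |z_1| = 0.6252.
  z_2 = (-1.153 - 2.045827) / (-1.428) = 2.2401,   |z_2| = 2.2401.
Moduli of all roots: 0.6252, 2.2401.
All moduli strictly greater than 1? No.
Verdict: Not stationary.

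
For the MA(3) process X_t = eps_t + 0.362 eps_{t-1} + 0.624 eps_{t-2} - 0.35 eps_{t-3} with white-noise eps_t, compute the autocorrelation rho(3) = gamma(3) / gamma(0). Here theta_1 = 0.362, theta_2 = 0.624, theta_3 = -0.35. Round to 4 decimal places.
\rho(3) = -0.2130

For an MA(q) process with theta_0 = 1, the autocovariance is
  gamma(k) = sigma^2 * sum_{i=0..q-k} theta_i * theta_{i+k},
and rho(k) = gamma(k) / gamma(0). Sigma^2 cancels.
  numerator   = (1)*(-0.35) = -0.35.
  denominator = (1)^2 + (0.362)^2 + (0.624)^2 + (-0.35)^2 = 1.64292.
  rho(3) = -0.35 / 1.64292 = -0.2130.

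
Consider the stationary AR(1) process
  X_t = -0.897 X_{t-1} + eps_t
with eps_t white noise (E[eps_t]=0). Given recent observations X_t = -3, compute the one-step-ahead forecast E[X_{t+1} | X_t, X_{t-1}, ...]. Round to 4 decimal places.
E[X_{t+1} \mid \mathcal F_t] = 2.6910

For an AR(p) model X_t = c + sum_i phi_i X_{t-i} + eps_t, the
one-step-ahead conditional mean is
  E[X_{t+1} | X_t, ...] = c + sum_i phi_i X_{t+1-i}.
Substitute known values:
  E[X_{t+1} | ...] = (-0.897) * (-3)
                   = 2.6910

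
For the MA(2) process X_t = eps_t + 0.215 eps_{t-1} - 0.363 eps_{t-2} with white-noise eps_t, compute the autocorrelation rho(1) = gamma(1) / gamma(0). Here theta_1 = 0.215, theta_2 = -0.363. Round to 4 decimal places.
\rho(1) = 0.1163

For an MA(q) process with theta_0 = 1, the autocovariance is
  gamma(k) = sigma^2 * sum_{i=0..q-k} theta_i * theta_{i+k},
and rho(k) = gamma(k) / gamma(0). Sigma^2 cancels.
  numerator   = (1)*(0.215) + (0.215)*(-0.363) = 0.136955.
  denominator = (1)^2 + (0.215)^2 + (-0.363)^2 = 1.177994.
  rho(1) = 0.136955 / 1.177994 = 0.1163.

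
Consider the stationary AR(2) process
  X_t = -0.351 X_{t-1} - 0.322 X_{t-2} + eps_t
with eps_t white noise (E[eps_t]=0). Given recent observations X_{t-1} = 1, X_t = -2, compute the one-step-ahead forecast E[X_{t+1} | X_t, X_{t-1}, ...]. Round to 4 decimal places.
E[X_{t+1} \mid \mathcal F_t] = 0.3800

For an AR(p) model X_t = c + sum_i phi_i X_{t-i} + eps_t, the
one-step-ahead conditional mean is
  E[X_{t+1} | X_t, ...] = c + sum_i phi_i X_{t+1-i}.
Substitute known values:
  E[X_{t+1} | ...] = (-0.351) * (-2) + (-0.322) * (1)
                   = 0.3800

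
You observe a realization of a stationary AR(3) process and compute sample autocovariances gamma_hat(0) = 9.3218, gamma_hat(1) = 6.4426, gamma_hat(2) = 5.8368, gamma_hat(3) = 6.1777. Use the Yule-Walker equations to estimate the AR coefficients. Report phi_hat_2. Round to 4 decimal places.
\hat\phi_{2} = 0.1230

The Yule-Walker equations for an AR(p) process read, in matrix form,
  Gamma_p phi = r_p,   with   (Gamma_p)_{ij} = gamma(|i - j|),
                       (r_p)_i = gamma(i),   i,j = 1..p.
Substitute the sample gammas (Toeplitz matrix and right-hand side of size 3):
  Gamma_p = [[9.3218, 6.4426, 5.8368], [6.4426, 9.3218, 6.4426], [5.8368, 6.4426, 9.3218]]
  r_p     = [6.4426, 5.8368, 6.1777]
Written out (R1..R3):
  (R1) 9.3218 phi_1 + 6.4426 phi_2 + 5.8368 phi_3 = 6.4426
  (R2) 6.4426 phi_1 + 9.3218 phi_2 + 6.4426 phi_3 = 5.8368
  (R3) 5.8368 phi_1 + 6.4426 phi_2 + 9.3218 phi_3 = 6.1777
Gaussian elimination:
  R2 <- R2 - (6.4426/9.3218) R1 = R2 - (0.691133) R1:  4.869109 phi_2 + 2.408597 phi_3 = 1.384109
  R3 <- R3 - (5.8368/9.3218) R1 = R3 - (0.626145) R1:  2.408597 phi_2 + 5.667116 phi_3 = 2.143697
  R3 <- R3 - (2.408597/4.869109) R2 = R3 - (0.494669) R2:  4.475658 phi_3 = 1.459021
Back-substitution:
  phi_hat_3 = 1.459021 / 4.475658 = 0.32599
  phi_hat_2 = (1.384109 - (2.408597)(0.32599)) / 4.869109 = 0.123006
  phi_hat_1 = (6.4426 - (6.4426)(0.123006) - (5.8368)(0.32599)) / 9.3218 = 0.402002
So phi_hat = [0.4020, 0.1230, 0.3260].
Therefore phi_hat_2 = 0.1230.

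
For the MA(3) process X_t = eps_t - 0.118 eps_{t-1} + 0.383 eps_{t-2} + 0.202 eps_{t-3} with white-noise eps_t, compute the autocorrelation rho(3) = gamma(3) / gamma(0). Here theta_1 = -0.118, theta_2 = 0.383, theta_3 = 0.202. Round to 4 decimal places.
\rho(3) = 0.1681

For an MA(q) process with theta_0 = 1, the autocovariance is
  gamma(k) = sigma^2 * sum_{i=0..q-k} theta_i * theta_{i+k},
and rho(k) = gamma(k) / gamma(0). Sigma^2 cancels.
  numerator   = (1)*(0.202) = 0.202.
  denominator = (1)^2 + (-0.118)^2 + (0.383)^2 + (0.202)^2 = 1.201417.
  rho(3) = 0.202 / 1.201417 = 0.1681.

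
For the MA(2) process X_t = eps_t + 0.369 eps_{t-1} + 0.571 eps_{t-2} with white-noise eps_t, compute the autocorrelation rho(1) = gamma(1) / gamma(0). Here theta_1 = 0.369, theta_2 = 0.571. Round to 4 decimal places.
\rho(1) = 0.3965

For an MA(q) process with theta_0 = 1, the autocovariance is
  gamma(k) = sigma^2 * sum_{i=0..q-k} theta_i * theta_{i+k},
and rho(k) = gamma(k) / gamma(0). Sigma^2 cancels.
  numerator   = (1)*(0.369) + (0.369)*(0.571) = 0.579699.
  denominator = (1)^2 + (0.369)^2 + (0.571)^2 = 1.462202.
  rho(1) = 0.579699 / 1.462202 = 0.3965.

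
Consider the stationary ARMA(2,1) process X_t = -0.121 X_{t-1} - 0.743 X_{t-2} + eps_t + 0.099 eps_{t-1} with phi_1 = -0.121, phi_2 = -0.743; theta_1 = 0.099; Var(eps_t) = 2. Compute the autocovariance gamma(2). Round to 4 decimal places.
\gamma(2) = -3.2965

Multiply the model equation by X_{t-k} and take expectations. With theta_0 = psi_0 = 1 and psi_j the MA(infinity) weights, this gives
  gamma(k) - sum_i phi_i gamma(k-i) = c_k,
  c_k = sigma^2 * sum_{j=k..q} theta_j psi_{j-k}   (c_k = 0 for k > q),
using gamma(-m) = gamma(m).
psi-weights needed (psi_j = theta_j + sum_i phi_i psi_{j-i}):
  psi_1 = theta_1 + phi_1 = 0.099 + (-0.121) = -0.022
Right-hand sides:
  c_0 = sigma^2 (1 + theta_1 psi_1) = 2 * (1 + (0.099)(-0.022)) = 2 * 0.997822 = 1.995644
  c_1 = sigma^2 theta_1 = 2 * (0.099) = 0.198
  c_2 = 0
Equations for k = 0, 1, 2 (AR order 2, c_2 = 0):
  (E0) gamma(0) = phi_1 gamma(1) + phi_2 gamma(2) + c_0
  (E1) gamma(1) = phi_1 gamma(0) + phi_2 gamma(1) + c_1
  (E2) gamma(2) = phi_1 gamma(1) + phi_2 gamma(0)
From (E1): gamma(1) = A gamma(0) + B with
  A = phi_1 / (1 - phi_2) = -0.121 / 1.743 = -0.069421,   B = c_1 / (1 - phi_2) = 0.198 / 1.743 = 0.113597.
Insert (E2) into (E0): gamma(0) (1 - phi_2^2) = phi_1 (1 + phi_2) gamma(1) + c_0.
  phi_1 (1 + phi_2) = (-0.121)(0.257) = -0.031097,   1 - phi_2^2 = 0.447951.
Replace gamma(1) by A gamma(0) + B and collect gamma(0):
  gamma(0) [0.447951 - (-0.031097)(-0.069421)] = (-0.031097)(0.113597) + 1.995644
  gamma(0) * 0.445792 = 1.992111
  gamma(0) = 1.992111 / 0.445792 = 4.468699.
  gamma(1) = A gamma(0) + B = (-0.069421)(4.468699) + (0.113597) = -0.196622.
  gamma(2) = phi_1 gamma(1) + phi_2 gamma(0) = (-0.121)(-0.196622) + (-0.743)(4.468699) = -3.296452.
Therefore gamma(2) = -3.2965 (to 4 decimal places).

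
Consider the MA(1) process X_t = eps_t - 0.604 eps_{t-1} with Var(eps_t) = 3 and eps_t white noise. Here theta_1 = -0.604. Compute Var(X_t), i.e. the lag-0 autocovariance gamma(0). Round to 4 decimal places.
\gamma(0) = 4.0944

For an MA(q) process X_t = eps_t + sum_i theta_i eps_{t-i} with
Var(eps_t) = sigma^2, the variance is
  gamma(0) = sigma^2 * (1 + sum_i theta_i^2).
  sum_i theta_i^2 = (-0.604)^2 = 0.364816.
  gamma(0) = 3 * (1 + 0.364816) = 3 * 1.364816 = 4.094448, which rounds to 4.0944.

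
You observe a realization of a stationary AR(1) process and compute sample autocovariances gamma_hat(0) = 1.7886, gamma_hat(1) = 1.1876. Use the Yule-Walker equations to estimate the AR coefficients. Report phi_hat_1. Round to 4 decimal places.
\hat\phi_{1} = 0.6640

The Yule-Walker equations for an AR(p) process read, in matrix form,
  Gamma_p phi = r_p,   with   (Gamma_p)_{ij} = gamma(|i - j|),
                       (r_p)_i = gamma(i),   i,j = 1..p.
Substitute the sample gammas (Toeplitz matrix and right-hand side of size 1):
  Gamma_p = [[1.7886]]
  r_p     = [1.1876]
With p = 1 this is the single equation gamma(0) phi_1 = gamma(1):
  phi_hat_1 = gamma(1) / gamma(0) = 1.1876 / 1.7886 = 0.6640.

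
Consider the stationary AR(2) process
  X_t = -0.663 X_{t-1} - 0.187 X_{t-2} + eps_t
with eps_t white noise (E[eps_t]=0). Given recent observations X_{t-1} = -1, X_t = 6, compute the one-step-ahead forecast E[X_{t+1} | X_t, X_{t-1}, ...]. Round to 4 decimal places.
E[X_{t+1} \mid \mathcal F_t] = -3.7910

For an AR(p) model X_t = c + sum_i phi_i X_{t-i} + eps_t, the
one-step-ahead conditional mean is
  E[X_{t+1} | X_t, ...] = c + sum_i phi_i X_{t+1-i}.
Substitute known values:
  E[X_{t+1} | ...] = (-0.663) * (6) + (-0.187) * (-1)
                   = -3.7910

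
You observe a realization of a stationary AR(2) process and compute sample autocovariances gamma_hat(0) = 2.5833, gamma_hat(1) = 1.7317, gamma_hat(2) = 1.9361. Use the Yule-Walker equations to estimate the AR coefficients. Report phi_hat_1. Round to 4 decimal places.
\hat\phi_{1} = 0.3050

The Yule-Walker equations for an AR(p) process read, in matrix form,
  Gamma_p phi = r_p,   with   (Gamma_p)_{ij} = gamma(|i - j|),
                       (r_p)_i = gamma(i),   i,j = 1..p.
Substitute the sample gammas (Toeplitz matrix and right-hand side of size 2):
  Gamma_p = [[2.5833, 1.7317], [1.7317, 2.5833]]
  r_p     = [1.7317, 1.9361]
Written out:
  2.5833 phi_1 + 1.7317 phi_2 = 1.7317
  1.7317 phi_1 + 2.5833 phi_2 = 1.9361
Solve by Cramer's rule:
  det = gamma(0)^2 - gamma(1)^2 = (2.5833)^2 - (1.7317)^2 = 6.67343889 - 2.99878489 = 3.674654
  phi_hat_1 = [gamma(1) gamma(0) - gamma(1) gamma(2)] / det = [(1.7317)(2.5833) - (1.7317)(1.9361)] / 3.674654 = 1.12075624 / 3.674654 = 0.305
  phi_hat_2 = [gamma(0) gamma(2) - gamma(1)^2] / det = [(2.5833)(1.9361) - (1.7317)^2] / 3.674654 = 2.00274224 / 3.674654 = 0.545
So phi_hat = [0.3050, 0.5450].
Therefore phi_hat_1 = 0.3050.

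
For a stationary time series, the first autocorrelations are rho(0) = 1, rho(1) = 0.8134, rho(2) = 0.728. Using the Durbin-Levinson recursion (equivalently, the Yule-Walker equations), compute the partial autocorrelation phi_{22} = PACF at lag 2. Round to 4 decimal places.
\phi_{22} = 0.1962

The PACF at lag k is phi_{kk}, the last component of the solution
to the Yule-Walker system G_k phi = r_k where
  (G_k)_{ij} = rho(|i - j|), (r_k)_i = rho(i), i,j = 1..k.
Equivalently, Durbin-Levinson gives phi_{kk} iteratively:
  phi_{11} = rho(1)
  phi_{kk} = [rho(k) - sum_{j=1..k-1} phi_{k-1,j} rho(k-j)]
            / [1 - sum_{j=1..k-1} phi_{k-1,j} rho(j)],
  phi_{k,j} = phi_{k-1,j} - phi_{kk} phi_{k-1,k-j},  j = 1..k-1.
Step k = 1:
  phi_11 = rho(1) = 0.8134.
Step k = 2:
  phi_22 = [rho(2) - phi_11 rho(1)] / [1 - phi_11 rho(1)] = [0.728 - (0.8134)(0.8134)] / [1 - (0.8134)(0.8134)]
         = 0.06638044 / 0.33838044 = 0.1962.
Therefore phi_{22} = 0.1962.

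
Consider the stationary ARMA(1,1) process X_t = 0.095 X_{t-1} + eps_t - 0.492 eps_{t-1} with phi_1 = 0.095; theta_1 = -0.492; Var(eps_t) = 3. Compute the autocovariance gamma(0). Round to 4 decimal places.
\gamma(0) = 3.4771

Multiply the model equation by X_{t-k} and take expectations. With theta_0 = psi_0 = 1 and psi_j the MA(infinity) weights, this gives
  gamma(k) - sum_i phi_i gamma(k-i) = c_k,
  c_k = sigma^2 * sum_{j=k..q} theta_j psi_{j-k}   (c_k = 0 for k > q),
using gamma(-m) = gamma(m).
psi-weights needed (psi_j = theta_j + sum_i phi_i psi_{j-i}):
  psi_1 = theta_1 + phi_1 = -0.492 + (0.095) = -0.397
Right-hand sides:
  c_0 = sigma^2 (1 + theta_1 psi_1) = 3 * (1 + (-0.492)(-0.397)) = 3 * 1.195324 = 3.585972
  c_1 = sigma^2 theta_1 = 3 * (-0.492) = -1.476
  c_2 = 0
Equations for k = 0 and k = 1 (AR order 1):
  gamma(0) = phi_1 gamma(1) + c_0
  gamma(1) = phi_1 gamma(0) + c_1
Substituting the second into the first: gamma(0) (1 - phi_1^2) = c_0 + phi_1 c_1, so
  gamma(0) = (c_0 + phi_1 c_1) / (1 - phi_1^2) = (3.585972 + (0.095)(-1.476)) / (1 - (0.095)^2) = 3.445752 / 0.990975 = 3.477133.
Therefore gamma(0) = 3.4771 (to 4 decimal places).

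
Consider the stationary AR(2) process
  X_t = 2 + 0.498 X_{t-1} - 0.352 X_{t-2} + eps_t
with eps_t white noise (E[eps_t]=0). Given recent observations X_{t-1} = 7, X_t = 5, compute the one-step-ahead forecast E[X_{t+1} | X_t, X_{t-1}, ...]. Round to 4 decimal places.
E[X_{t+1} \mid \mathcal F_t] = 2.0260

For an AR(p) model X_t = c + sum_i phi_i X_{t-i} + eps_t, the
one-step-ahead conditional mean is
  E[X_{t+1} | X_t, ...] = c + sum_i phi_i X_{t+1-i}.
Substitute known values:
  E[X_{t+1} | ...] = 2 + (0.498) * (5) + (-0.352) * (7)
                   = 2.0260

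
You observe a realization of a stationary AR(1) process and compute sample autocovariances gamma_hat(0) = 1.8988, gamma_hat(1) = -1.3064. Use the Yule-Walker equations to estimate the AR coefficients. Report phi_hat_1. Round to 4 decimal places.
\hat\phi_{1} = -0.6880

The Yule-Walker equations for an AR(p) process read, in matrix form,
  Gamma_p phi = r_p,   with   (Gamma_p)_{ij} = gamma(|i - j|),
                       (r_p)_i = gamma(i),   i,j = 1..p.
Substitute the sample gammas (Toeplitz matrix and right-hand side of size 1):
  Gamma_p = [[1.8988]]
  r_p     = [-1.3064]
With p = 1 this is the single equation gamma(0) phi_1 = gamma(1):
  phi_hat_1 = gamma(1) / gamma(0) = -1.3064 / 1.8988 = -0.6880.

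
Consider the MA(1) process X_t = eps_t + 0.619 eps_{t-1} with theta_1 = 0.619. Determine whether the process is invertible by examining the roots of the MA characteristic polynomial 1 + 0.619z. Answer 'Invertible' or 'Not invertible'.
\text{Invertible}

The MA(q) characteristic polynomial is P(z) = 1 + 0.619z.
Invertibility requires all roots to lie outside the unit circle, i.e. |z| > 1 for every root.
This is linear in z: 1 + (0.619) z = 0  =>  z = -1/(0.619) = -1.615509,  |z| = 1.615509.
Moduli of all roots: 1.6155.
All moduli strictly greater than 1? Yes.
Verdict: Invertible.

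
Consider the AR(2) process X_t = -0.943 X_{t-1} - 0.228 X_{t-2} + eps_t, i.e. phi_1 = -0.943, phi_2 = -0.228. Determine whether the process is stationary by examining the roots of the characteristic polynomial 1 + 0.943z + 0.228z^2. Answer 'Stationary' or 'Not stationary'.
\text{Stationary}

The AR(p) characteristic polynomial is P(z) = 1 + 0.943z + 0.228z^2.
Stationarity requires all roots to lie outside the unit circle, i.e. |z| > 1 for every root.
Set 1 + (0.943) z + (0.228) z^2 = 0, i.e. a z^2 + b z + c = 0 with a = 0.228, b = 0.943, c = 1.
Discriminant D = b^2 - 4ac = (0.943)^2 - 4*(0.228)*1 = 0.889249 - (0.912) = -0.022751.
D < 0, so the roots are the complex-conjugate pair z = (-b +/- i sqrt(-D)) / (2a) = -2.068 +/- 0.3308i.
For a conjugate pair |z|^2 = z * conj(z) = (product of roots) = c/a = 1/(0.228) = 4.385965, so |z| = sqrt(4.385965) = 2.0943 for both roots.
Moduli of all roots: 2.0943, 2.0943.
All moduli strictly greater than 1? Yes.
Verdict: Stationary.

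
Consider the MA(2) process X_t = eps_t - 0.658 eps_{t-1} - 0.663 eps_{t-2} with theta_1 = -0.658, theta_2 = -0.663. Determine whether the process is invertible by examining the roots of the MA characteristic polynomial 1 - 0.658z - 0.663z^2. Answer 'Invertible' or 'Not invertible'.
\text{Not invertible}

The MA(q) characteristic polynomial is P(z) = 1 - 0.658z - 0.663z^2.
Invertibility requires all roots to lie outside the unit circle, i.e. |z| > 1 for every root.
Set 1 + (-0.658) z + (-0.663) z^2 = 0, i.e. a z^2 + b z + c = 0 with a = -0.663, b = -0.658, c = 1.
Discriminant D = b^2 - 4ac = (-0.658)^2 - 4*(-0.663)*1 = 0.432964 - (-2.652) = 3.084964.
D >= 0, so the roots are real: z = (-b +/- sqrt(D)) / (2a) = (0.658 +/- 1.756407) / (-1.326).
  z_1 = (0.658 + 1.756407) / (-1.326) = -1.8208,   |z_1| = 1.8208.
  z_2 = (0.658 - 1.756407) / (-1.326) = 0.8284,   |z_2| = 0.8284.
Moduli of all roots: 1.8208, 0.8284.
All moduli strictly greater than 1? No.
Verdict: Not invertible.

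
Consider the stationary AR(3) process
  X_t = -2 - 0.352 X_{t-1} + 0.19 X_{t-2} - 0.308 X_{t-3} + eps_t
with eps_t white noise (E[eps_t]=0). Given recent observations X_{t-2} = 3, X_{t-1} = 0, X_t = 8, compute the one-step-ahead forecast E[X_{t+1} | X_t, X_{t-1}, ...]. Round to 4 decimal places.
E[X_{t+1} \mid \mathcal F_t] = -5.7400

For an AR(p) model X_t = c + sum_i phi_i X_{t-i} + eps_t, the
one-step-ahead conditional mean is
  E[X_{t+1} | X_t, ...] = c + sum_i phi_i X_{t+1-i}.
Substitute known values:
  E[X_{t+1} | ...] = -2 + (-0.352) * (8) + (0.19) * (0) + (-0.308) * (3)
                   = -5.7400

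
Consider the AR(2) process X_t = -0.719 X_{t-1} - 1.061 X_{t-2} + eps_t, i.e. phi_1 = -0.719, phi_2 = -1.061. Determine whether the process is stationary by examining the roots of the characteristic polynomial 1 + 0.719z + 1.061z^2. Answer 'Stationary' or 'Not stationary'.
\text{Not stationary}

The AR(p) characteristic polynomial is P(z) = 1 + 0.719z + 1.061z^2.
Stationarity requires all roots to lie outside the unit circle, i.e. |z| > 1 for every root.
Set 1 + (0.719) z + (1.061) z^2 = 0, i.e. a z^2 + b z + c = 0 with a = 1.061, b = 0.719, c = 1.
Discriminant D = b^2 - 4ac = (0.719)^2 - 4*(1.061)*1 = 0.516961 - (4.244) = -3.727039.
D < 0, so the roots are the complex-conjugate pair z = (-b +/- i sqrt(-D)) / (2a) = -0.3388 +/- 0.9098i.
For a conjugate pair |z|^2 = z * conj(z) = (product of roots) = c/a = 1/(1.061) = 0.942507, so |z| = sqrt(0.942507) = 0.9708 for both roots.
Moduli of all roots: 0.9708, 0.9708.
All moduli strictly greater than 1? No.
Verdict: Not stationary.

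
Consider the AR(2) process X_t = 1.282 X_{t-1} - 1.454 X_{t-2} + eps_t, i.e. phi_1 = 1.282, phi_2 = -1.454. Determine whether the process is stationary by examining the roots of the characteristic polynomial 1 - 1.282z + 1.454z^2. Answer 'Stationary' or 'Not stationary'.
\text{Not stationary}

The AR(p) characteristic polynomial is P(z) = 1 - 1.282z + 1.454z^2.
Stationarity requires all roots to lie outside the unit circle, i.e. |z| > 1 for every root.
Set 1 + (-1.282) z + (1.454) z^2 = 0, i.e. a z^2 + b z + c = 0 with a = 1.454, b = -1.282, c = 1.
Discriminant D = b^2 - 4ac = (-1.282)^2 - 4*(1.454)*1 = 1.643524 - (5.816) = -4.172476.
D < 0, so the roots are the complex-conjugate pair z = (-b +/- i sqrt(-D)) / (2a) = 0.4409 +/- 0.7024i.
For a conjugate pair |z|^2 = z * conj(z) = (product of roots) = c/a = 1/(1.454) = 0.687758, so |z| = sqrt(0.687758) = 0.8293 for both roots.
Moduli of all roots: 0.8293, 0.8293.
All moduli strictly greater than 1? No.
Verdict: Not stationary.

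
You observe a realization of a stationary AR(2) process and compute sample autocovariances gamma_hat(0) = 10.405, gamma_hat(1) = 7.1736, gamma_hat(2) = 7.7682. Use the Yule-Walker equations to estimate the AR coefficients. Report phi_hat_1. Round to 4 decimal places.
\hat\phi_{1} = 0.3330

The Yule-Walker equations for an AR(p) process read, in matrix form,
  Gamma_p phi = r_p,   with   (Gamma_p)_{ij} = gamma(|i - j|),
                       (r_p)_i = gamma(i),   i,j = 1..p.
Substitute the sample gammas (Toeplitz matrix and right-hand side of size 2):
  Gamma_p = [[10.405, 7.1736], [7.1736, 10.405]]
  r_p     = [7.1736, 7.7682]
Written out:
  10.405 phi_1 + 7.1736 phi_2 = 7.1736
  7.1736 phi_1 + 10.405 phi_2 = 7.7682
Solve by Cramer's rule:
  det = gamma(0)^2 - gamma(1)^2 = (10.405)^2 - (7.1736)^2 = 108.264025 - 51.46053696 = 56.80348804
  phi_hat_1 = [gamma(1) gamma(0) - gamma(1) gamma(2)] / det = [(7.1736)(10.405) - (7.1736)(7.7682)] / 56.80348804 = 18.91534848 / 56.80348804 = 0.333
  phi_hat_2 = [gamma(0) gamma(2) - gamma(1)^2] / det = [(10.405)(7.7682) - (7.1736)^2] / 56.80348804 = 29.36758404 / 56.80348804 = 0.517
So phi_hat = [0.3330, 0.5170].
Therefore phi_hat_1 = 0.3330.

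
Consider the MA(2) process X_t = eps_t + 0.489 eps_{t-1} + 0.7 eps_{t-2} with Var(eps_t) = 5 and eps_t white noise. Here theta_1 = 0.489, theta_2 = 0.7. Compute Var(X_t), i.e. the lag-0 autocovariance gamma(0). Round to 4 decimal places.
\gamma(0) = 8.6456

For an MA(q) process X_t = eps_t + sum_i theta_i eps_{t-i} with
Var(eps_t) = sigma^2, the variance is
  gamma(0) = sigma^2 * (1 + sum_i theta_i^2).
  sum_i theta_i^2 = (0.489)^2 + (0.7)^2 = 0.239121 + 0.49 = 0.729121.
  gamma(0) = 5 * (1 + 0.729121) = 5 * 1.729121 = 8.645605, which rounds to 8.6456.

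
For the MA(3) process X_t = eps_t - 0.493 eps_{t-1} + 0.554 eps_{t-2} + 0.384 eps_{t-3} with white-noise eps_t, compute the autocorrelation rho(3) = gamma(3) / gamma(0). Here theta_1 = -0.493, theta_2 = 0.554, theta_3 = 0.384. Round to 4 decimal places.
\rho(3) = 0.2262

For an MA(q) process with theta_0 = 1, the autocovariance is
  gamma(k) = sigma^2 * sum_{i=0..q-k} theta_i * theta_{i+k},
and rho(k) = gamma(k) / gamma(0). Sigma^2 cancels.
  numerator   = (1)*(0.384) = 0.384.
  denominator = (1)^2 + (-0.493)^2 + (0.554)^2 + (0.384)^2 = 1.697421.
  rho(3) = 0.384 / 1.697421 = 0.2262.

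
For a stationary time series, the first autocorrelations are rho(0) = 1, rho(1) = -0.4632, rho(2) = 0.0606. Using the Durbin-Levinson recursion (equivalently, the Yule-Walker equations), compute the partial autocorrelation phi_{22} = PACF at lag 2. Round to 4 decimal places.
\phi_{22} = -0.1960

The PACF at lag k is phi_{kk}, the last component of the solution
to the Yule-Walker system G_k phi = r_k where
  (G_k)_{ij} = rho(|i - j|), (r_k)_i = rho(i), i,j = 1..k.
Equivalently, Durbin-Levinson gives phi_{kk} iteratively:
  phi_{11} = rho(1)
  phi_{kk} = [rho(k) - sum_{j=1..k-1} phi_{k-1,j} rho(k-j)]
            / [1 - sum_{j=1..k-1} phi_{k-1,j} rho(j)],
  phi_{k,j} = phi_{k-1,j} - phi_{kk} phi_{k-1,k-j},  j = 1..k-1.
Step k = 1:
  phi_11 = rho(1) = -0.4632.
Step k = 2:
  phi_22 = [rho(2) - phi_11 rho(1)] / [1 - phi_11 rho(1)] = [0.0606 - (-0.4632)(-0.4632)] / [1 - (-0.4632)(-0.4632)]
         = -0.15395424 / 0.78544576 = -0.196.
Therefore phi_{22} = -0.1960.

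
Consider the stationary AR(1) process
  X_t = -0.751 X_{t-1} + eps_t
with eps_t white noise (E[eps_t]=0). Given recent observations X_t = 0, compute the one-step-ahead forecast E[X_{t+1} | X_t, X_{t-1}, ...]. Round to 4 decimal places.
E[X_{t+1} \mid \mathcal F_t] = 0.0000

For an AR(p) model X_t = c + sum_i phi_i X_{t-i} + eps_t, the
one-step-ahead conditional mean is
  E[X_{t+1} | X_t, ...] = c + sum_i phi_i X_{t+1-i}.
Substitute known values:
  E[X_{t+1} | ...] = (-0.751) * (0)
                   = 0.0000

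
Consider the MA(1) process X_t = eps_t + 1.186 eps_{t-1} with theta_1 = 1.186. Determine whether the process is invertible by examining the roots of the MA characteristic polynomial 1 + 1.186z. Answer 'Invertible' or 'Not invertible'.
\text{Not invertible}

The MA(q) characteristic polynomial is P(z) = 1 + 1.186z.
Invertibility requires all roots to lie outside the unit circle, i.e. |z| > 1 for every root.
This is linear in z: 1 + (1.186) z = 0  =>  z = -1/(1.186) = -0.84317,  |z| = 0.84317.
Moduli of all roots: 0.8432.
All moduli strictly greater than 1? No.
Verdict: Not invertible.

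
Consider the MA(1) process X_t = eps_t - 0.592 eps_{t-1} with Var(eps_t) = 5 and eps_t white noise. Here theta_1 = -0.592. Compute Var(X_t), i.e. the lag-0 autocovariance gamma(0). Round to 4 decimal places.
\gamma(0) = 6.7523

For an MA(q) process X_t = eps_t + sum_i theta_i eps_{t-i} with
Var(eps_t) = sigma^2, the variance is
  gamma(0) = sigma^2 * (1 + sum_i theta_i^2).
  sum_i theta_i^2 = (-0.592)^2 = 0.350464.
  gamma(0) = 5 * (1 + 0.350464) = 5 * 1.350464 = 6.75232, which rounds to 6.7523.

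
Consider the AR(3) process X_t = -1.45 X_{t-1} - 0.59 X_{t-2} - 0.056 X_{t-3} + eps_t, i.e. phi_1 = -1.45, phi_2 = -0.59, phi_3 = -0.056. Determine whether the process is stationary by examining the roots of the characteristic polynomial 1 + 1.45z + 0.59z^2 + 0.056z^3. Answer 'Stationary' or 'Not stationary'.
\text{Stationary}

The AR(p) characteristic polynomial is P(z) = 1 + 1.45z + 0.59z^2 + 0.056z^3.
Stationarity requires all roots to lie outside the unit circle, i.e. |z| > 1 for every root.
Degree 3: look for a simple real root z0 first, then factor out (1 - z/z0) and solve the remaining quadratic.
Testing z0 = -1.25: P(-1.25) = 1 + (1.45)(-1.25) + (0.59)(-1.25)^2 + (0.056)(-1.25)^3
  = 1 + (-1.8125) + (0.921875) + (-0.109375) = 0.  So z_0 = -1.25 is a root, |z_0| = 1.25.
Divide out the factor (1 + 0.8 z) = (1 - z/z0) (since 1/z0 = -0.8):
  P(z) = (1 + 0.8 z)(1 + (0.65) z + (0.07) z^2)
  [check: z-coef 0.65 - (-0.8) = 1.45; z^2-coef 0.07 - (-0.8)(0.65) = 0.59; z^3-coef -(-0.8)(0.07) = 0.056.]
Remaining roots from the quadratic factor 1 + (0.65) z + (0.07) z^2:
  Set 1 + (0.65) z + (0.07) z^2 = 0, i.e. a z^2 + b z + c = 0 with a = 0.07, b = 0.65, c = 1.
  Discriminant D = b^2 - 4ac = (0.65)^2 - 4*(0.07)*1 = 0.4225 - (0.28) = 0.1425.
  D >= 0, so the roots are real: z = (-b +/- sqrt(D)) / (2a) = (-0.65 +/- 0.377492) / (0.14).
    z_1 = (-0.65 + 0.377492) / (0.14) = -1.9465,   |z_1| = 1.9465.
    z_2 = (-0.65 - 0.377492) / (0.14) = -7.3392,   |z_2| = 7.3392.
Moduli of all roots: 1.2500, 1.9465, 7.3392.
All moduli strictly greater than 1? Yes.
Verdict: Stationary.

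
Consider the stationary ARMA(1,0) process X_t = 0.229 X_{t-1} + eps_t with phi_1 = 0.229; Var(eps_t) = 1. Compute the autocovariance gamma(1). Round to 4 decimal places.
\gamma(1) = 0.2417

Multiply the model equation by X_{t-k} and take expectations. With theta_0 = psi_0 = 1 and psi_j the MA(infinity) weights, this gives
  gamma(k) - sum_i phi_i gamma(k-i) = c_k,
  c_k = sigma^2 * sum_{j=k..q} theta_j psi_{j-k}   (c_k = 0 for k > q),
using gamma(-m) = gamma(m).
Pure AR (q = 0): c_0 = sigma^2 = 1, c_k = 0 for k >= 1.
Equations for k = 0 and k = 1 (AR order 1):
  gamma(0) = phi_1 gamma(1) + c_0
  gamma(1) = phi_1 gamma(0) + c_1
Substituting the second into the first: gamma(0) (1 - phi_1^2) = c_0 + phi_1 c_1, so
  gamma(0) = c_0 / (1 - phi_1^2) = 1 / (1 - (0.229)^2) = 1 / 0.947559 = 1.055343.
  gamma(1) = phi_1 gamma(0) = (0.229)(1.055343) = 0.241674.
Therefore gamma(1) = 0.2417 (to 4 decimal places).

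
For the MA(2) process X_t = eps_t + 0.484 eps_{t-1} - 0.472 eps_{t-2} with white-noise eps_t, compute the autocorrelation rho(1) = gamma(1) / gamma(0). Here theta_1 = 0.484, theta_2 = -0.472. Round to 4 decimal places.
\rho(1) = 0.1754

For an MA(q) process with theta_0 = 1, the autocovariance is
  gamma(k) = sigma^2 * sum_{i=0..q-k} theta_i * theta_{i+k},
and rho(k) = gamma(k) / gamma(0). Sigma^2 cancels.
  numerator   = (1)*(0.484) + (0.484)*(-0.472) = 0.255552.
  denominator = (1)^2 + (0.484)^2 + (-0.472)^2 = 1.45704.
  rho(1) = 0.255552 / 1.45704 = 0.1754.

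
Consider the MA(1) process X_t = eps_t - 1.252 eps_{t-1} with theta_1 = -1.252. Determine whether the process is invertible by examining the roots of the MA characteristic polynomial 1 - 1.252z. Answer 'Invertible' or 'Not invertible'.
\text{Not invertible}

The MA(q) characteristic polynomial is P(z) = 1 - 1.252z.
Invertibility requires all roots to lie outside the unit circle, i.e. |z| > 1 for every root.
This is linear in z: 1 + (-1.252) z = 0  =>  z = -1/(-1.252) = 0.798722,  |z| = 0.798722.
Moduli of all roots: 0.7987.
All moduli strictly greater than 1? No.
Verdict: Not invertible.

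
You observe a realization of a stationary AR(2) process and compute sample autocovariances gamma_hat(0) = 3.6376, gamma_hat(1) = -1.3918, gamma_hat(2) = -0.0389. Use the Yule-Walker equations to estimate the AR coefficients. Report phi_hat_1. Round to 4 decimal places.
\hat\phi_{1} = -0.4530

The Yule-Walker equations for an AR(p) process read, in matrix form,
  Gamma_p phi = r_p,   with   (Gamma_p)_{ij} = gamma(|i - j|),
                       (r_p)_i = gamma(i),   i,j = 1..p.
Substitute the sample gammas (Toeplitz matrix and right-hand side of size 2):
  Gamma_p = [[3.6376, -1.3918], [-1.3918, 3.6376]]
  r_p     = [-1.3918, -0.0389]
Written out:
  3.6376 phi_1 - 1.3918 phi_2 = -1.3918
  -1.3918 phi_1 + 3.6376 phi_2 = -0.0389
Solve by Cramer's rule:
  det = gamma(0)^2 - gamma(1)^2 = (3.6376)^2 - (-1.3918)^2 = 13.23213376 - 1.93710724 = 11.29502652
  phi_hat_1 = [gamma(1) gamma(0) - gamma(1) gamma(2)] / det = [(-1.3918)(3.6376) - (-1.3918)(-0.0389)] / 11.29502652 = -5.1169527 / 11.29502652 = -0.453
  phi_hat_2 = [gamma(0) gamma(2) - gamma(1)^2] / det = [(3.6376)(-0.0389) - (-1.3918)^2] / 11.29502652 = -2.07860988 / 11.29502652 = -0.184
So phi_hat = [-0.4530, -0.1840].
Therefore phi_hat_1 = -0.4530.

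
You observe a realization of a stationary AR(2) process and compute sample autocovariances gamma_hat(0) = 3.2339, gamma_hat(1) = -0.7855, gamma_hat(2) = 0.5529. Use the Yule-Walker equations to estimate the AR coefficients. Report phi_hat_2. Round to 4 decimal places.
\hat\phi_{2} = 0.1190

The Yule-Walker equations for an AR(p) process read, in matrix form,
  Gamma_p phi = r_p,   with   (Gamma_p)_{ij} = gamma(|i - j|),
                       (r_p)_i = gamma(i),   i,j = 1..p.
Substitute the sample gammas (Toeplitz matrix and right-hand side of size 2):
  Gamma_p = [[3.2339, -0.7855], [-0.7855, 3.2339]]
  r_p     = [-0.7855, 0.5529]
Written out:
  3.2339 phi_1 - 0.7855 phi_2 = -0.7855
  -0.7855 phi_1 + 3.2339 phi_2 = 0.5529
Solve by Cramer's rule:
  det = gamma(0)^2 - gamma(1)^2 = (3.2339)^2 - (-0.7855)^2 = 10.45810921 - 0.61701025 = 9.84109896
  phi_hat_1 = [gamma(1) gamma(0) - gamma(1) gamma(2)] / det = [(-0.7855)(3.2339) - (-0.7855)(0.5529)] / 9.84109896 = -2.1059255 / 9.84109896 = -0.214
  phi_hat_2 = [gamma(0) gamma(2) - gamma(1)^2] / det = [(3.2339)(0.5529) - (-0.7855)^2] / 9.84109896 = 1.17101306 / 9.84109896 = 0.119
So phi_hat = [-0.2140, 0.1190].
Therefore phi_hat_2 = 0.1190.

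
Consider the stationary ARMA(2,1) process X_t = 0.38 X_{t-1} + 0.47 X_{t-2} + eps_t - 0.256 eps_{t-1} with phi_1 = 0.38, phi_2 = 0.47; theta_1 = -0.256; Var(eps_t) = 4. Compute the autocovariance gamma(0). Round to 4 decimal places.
\gamma(0) = 7.3793

Multiply the model equation by X_{t-k} and take expectations. With theta_0 = psi_0 = 1 and psi_j the MA(infinity) weights, this gives
  gamma(k) - sum_i phi_i gamma(k-i) = c_k,
  c_k = sigma^2 * sum_{j=k..q} theta_j psi_{j-k}   (c_k = 0 for k > q),
using gamma(-m) = gamma(m).
psi-weights needed (psi_j = theta_j + sum_i phi_i psi_{j-i}):
  psi_1 = theta_1 + phi_1 = -0.256 + (0.38) = 0.124
Right-hand sides:
  c_0 = sigma^2 (1 + theta_1 psi_1) = 4 * (1 + (-0.256)(0.124)) = 4 * 0.968256 = 3.873024
  c_1 = sigma^2 theta_1 = 4 * (-0.256) = -1.024
  c_2 = 0
Equations for k = 0, 1, 2 (AR order 2, c_2 = 0):
  (E0) gamma(0) = phi_1 gamma(1) + phi_2 gamma(2) + c_0
  (E1) gamma(1) = phi_1 gamma(0) + phi_2 gamma(1) + c_1
  (E2) gamma(2) = phi_1 gamma(1) + phi_2 gamma(0)
From (E1): gamma(1) = A gamma(0) + B with
  A = phi_1 / (1 - phi_2) = 0.38 / 0.53 = 0.716981,   B = c_1 / (1 - phi_2) = -1.024 / 0.53 = -1.932075.
Insert (E2) into (E0): gamma(0) (1 - phi_2^2) = phi_1 (1 + phi_2) gamma(1) + c_0.
  phi_1 (1 + phi_2) = (0.38)(1.47) = 0.5586,   1 - phi_2^2 = 0.7791.
Replace gamma(1) by A gamma(0) + B and collect gamma(0):
  gamma(0) [0.7791 - (0.5586)(0.716981)] = (0.5586)(-1.932075) + 3.873024
  gamma(0) * 0.378594 = 2.793767
  gamma(0) = 2.793767 / 0.378594 = 7.379314.
Therefore gamma(0) = 7.3793 (to 4 decimal places).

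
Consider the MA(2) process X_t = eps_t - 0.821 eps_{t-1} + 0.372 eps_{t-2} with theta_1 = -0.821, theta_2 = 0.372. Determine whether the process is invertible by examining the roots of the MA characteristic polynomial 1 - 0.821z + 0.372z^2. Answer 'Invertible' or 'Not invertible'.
\text{Invertible}

The MA(q) characteristic polynomial is P(z) = 1 - 0.821z + 0.372z^2.
Invertibility requires all roots to lie outside the unit circle, i.e. |z| > 1 for every root.
Set 1 + (-0.821) z + (0.372) z^2 = 0, i.e. a z^2 + b z + c = 0 with a = 0.372, b = -0.821, c = 1.
Discriminant D = b^2 - 4ac = (-0.821)^2 - 4*(0.372)*1 = 0.674041 - (1.488) = -0.813959.
D < 0, so the roots are the complex-conjugate pair z = (-b +/- i sqrt(-D)) / (2a) = 1.1035 +/- 1.2126i.
For a conjugate pair |z|^2 = z * conj(z) = (product of roots) = c/a = 1/(0.372) = 2.688172, so |z| = sqrt(2.688172) = 1.6396 for both roots.
Moduli of all roots: 1.6396, 1.6396.
All moduli strictly greater than 1? Yes.
Verdict: Invertible.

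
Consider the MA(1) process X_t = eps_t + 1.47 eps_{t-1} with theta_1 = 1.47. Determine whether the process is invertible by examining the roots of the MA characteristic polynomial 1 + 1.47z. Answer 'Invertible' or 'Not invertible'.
\text{Not invertible}

The MA(q) characteristic polynomial is P(z) = 1 + 1.47z.
Invertibility requires all roots to lie outside the unit circle, i.e. |z| > 1 for every root.
This is linear in z: 1 + (1.47) z = 0  =>  z = -1/(1.47) = -0.680272,  |z| = 0.680272.
Moduli of all roots: 0.6803.
All moduli strictly greater than 1? No.
Verdict: Not invertible.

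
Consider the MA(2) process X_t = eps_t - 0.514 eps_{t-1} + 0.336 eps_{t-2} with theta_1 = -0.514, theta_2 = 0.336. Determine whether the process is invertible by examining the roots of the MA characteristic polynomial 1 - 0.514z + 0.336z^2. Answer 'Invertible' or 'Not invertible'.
\text{Invertible}

The MA(q) characteristic polynomial is P(z) = 1 - 0.514z + 0.336z^2.
Invertibility requires all roots to lie outside the unit circle, i.e. |z| > 1 for every root.
Set 1 + (-0.514) z + (0.336) z^2 = 0, i.e. a z^2 + b z + c = 0 with a = 0.336, b = -0.514, c = 1.
Discriminant D = b^2 - 4ac = (-0.514)^2 - 4*(0.336)*1 = 0.264196 - (1.344) = -1.079804.
D < 0, so the roots are the complex-conjugate pair z = (-b +/- i sqrt(-D)) / (2a) = 0.7649 +/- 1.5463i.
For a conjugate pair |z|^2 = z * conj(z) = (product of roots) = c/a = 1/(0.336) = 2.97619, so |z| = sqrt(2.97619) = 1.7252 for both roots.
Moduli of all roots: 1.7252, 1.7252.
All moduli strictly greater than 1? Yes.
Verdict: Invertible.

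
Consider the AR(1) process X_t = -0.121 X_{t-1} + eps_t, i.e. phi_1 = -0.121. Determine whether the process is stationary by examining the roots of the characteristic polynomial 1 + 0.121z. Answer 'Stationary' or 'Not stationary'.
\text{Stationary}

The AR(p) characteristic polynomial is P(z) = 1 + 0.121z.
Stationarity requires all roots to lie outside the unit circle, i.e. |z| > 1 for every root.
This is linear in z: 1 + (0.121) z = 0  =>  z = -1/(0.121) = -8.264463,  |z| = 8.264463.
Moduli of all roots: 8.2645.
All moduli strictly greater than 1? Yes.
Verdict: Stationary.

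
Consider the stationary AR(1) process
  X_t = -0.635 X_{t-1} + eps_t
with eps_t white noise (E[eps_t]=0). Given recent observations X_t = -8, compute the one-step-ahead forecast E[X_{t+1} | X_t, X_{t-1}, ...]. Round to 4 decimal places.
E[X_{t+1} \mid \mathcal F_t] = 5.0800

For an AR(p) model X_t = c + sum_i phi_i X_{t-i} + eps_t, the
one-step-ahead conditional mean is
  E[X_{t+1} | X_t, ...] = c + sum_i phi_i X_{t+1-i}.
Substitute known values:
  E[X_{t+1} | ...] = (-0.635) * (-8)
                   = 5.0800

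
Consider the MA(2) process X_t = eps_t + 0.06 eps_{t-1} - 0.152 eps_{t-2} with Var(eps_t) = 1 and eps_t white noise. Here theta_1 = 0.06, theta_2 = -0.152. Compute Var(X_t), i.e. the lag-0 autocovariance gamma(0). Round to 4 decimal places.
\gamma(0) = 1.0267

For an MA(q) process X_t = eps_t + sum_i theta_i eps_{t-i} with
Var(eps_t) = sigma^2, the variance is
  gamma(0) = sigma^2 * (1 + sum_i theta_i^2).
  sum_i theta_i^2 = (0.06)^2 + (-0.152)^2 = 0.0036 + 0.023104 = 0.026704.
  gamma(0) = 1 * (1 + 0.026704) = 1 * 1.026704 = 1.026704, which rounds to 1.0267.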